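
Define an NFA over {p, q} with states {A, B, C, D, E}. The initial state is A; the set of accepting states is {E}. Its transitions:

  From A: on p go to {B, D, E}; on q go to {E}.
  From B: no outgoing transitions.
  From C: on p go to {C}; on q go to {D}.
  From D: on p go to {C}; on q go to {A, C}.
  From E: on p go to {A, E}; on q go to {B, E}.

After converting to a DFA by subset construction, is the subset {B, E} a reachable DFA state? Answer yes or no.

yes

Start state of the DFA: {A}.
{A} --p--> {B, D, E}  [new]
{A} --q--> {E}  [new]
{B, D, E} --p--> {A, C, E}  [new]
{B, D, E} --q--> {A, B, C, E}  [new]
{E} --p--> {A, E}  [new]
{E} --q--> {B, E}  [new]
{A, C, E} --p--> {A, B, C, D, E}  [new]
{A, C, E} --q--> {B, D, E}  [seen]
{A, B, C, E} --p--> {A, B, C, D, E}  [seen]
{A, B, C, E} --q--> {B, D, E}  [seen]
{A, E} --p--> {A, B, D, E}  [new]
{A, E} --q--> {B, E}  [seen]
{B, E} --p--> {A, E}  [seen]
{B, E} --q--> {B, E}  [seen]
{A, B, C, D, E} --p--> {A, B, C, D, E}  [seen]
{A, B, C, D, E} --q--> {A, B, C, D, E}  [seen]
{A, B, D, E} --p--> {A, B, C, D, E}  [seen]
{A, B, D, E} --q--> {A, B, C, E}  [seen]
Reachable DFA states: {A}, {B, D, E}, {E}, {A, C, E}, {A, B, C, E}, {A, E}, {B, E}, {A, B, C, D, E}, {A, B, D, E}.
{B, E} is among them.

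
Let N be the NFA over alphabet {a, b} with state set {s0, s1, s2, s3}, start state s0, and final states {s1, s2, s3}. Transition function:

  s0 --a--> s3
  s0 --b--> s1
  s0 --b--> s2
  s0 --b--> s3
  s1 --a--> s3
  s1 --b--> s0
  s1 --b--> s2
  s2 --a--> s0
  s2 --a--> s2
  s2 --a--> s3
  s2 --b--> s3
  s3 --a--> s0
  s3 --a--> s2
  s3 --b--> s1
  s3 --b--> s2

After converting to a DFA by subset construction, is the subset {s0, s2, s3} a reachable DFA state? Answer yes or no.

yes

Start state of the DFA: {s0}.
{s0} --a--> {s3}  [new]
{s0} --b--> {s1, s2, s3}  [new]
{s3} --a--> {s0, s2}  [new]
{s3} --b--> {s1, s2}  [new]
{s1, s2, s3} --a--> {s0, s2, s3}  [new]
{s1, s2, s3} --b--> {s0, s1, s2, s3}  [new]
{s0, s2} --a--> {s0, s2, s3}  [seen]
{s0, s2} --b--> {s1, s2, s3}  [seen]
{s1, s2} --a--> {s0, s2, s3}  [seen]
{s1, s2} --b--> {s0, s2, s3}  [seen]
{s0, s2, s3} --a--> {s0, s2, s3}  [seen]
{s0, s2, s3} --b--> {s1, s2, s3}  [seen]
{s0, s1, s2, s3} --a--> {s0, s2, s3}  [seen]
{s0, s1, s2, s3} --b--> {s0, s1, s2, s3}  [seen]
Reachable DFA states: {s0}, {s3}, {s1, s2, s3}, {s0, s2}, {s1, s2}, {s0, s2, s3}, {s0, s1, s2, s3}.
{s0, s2, s3} is among them.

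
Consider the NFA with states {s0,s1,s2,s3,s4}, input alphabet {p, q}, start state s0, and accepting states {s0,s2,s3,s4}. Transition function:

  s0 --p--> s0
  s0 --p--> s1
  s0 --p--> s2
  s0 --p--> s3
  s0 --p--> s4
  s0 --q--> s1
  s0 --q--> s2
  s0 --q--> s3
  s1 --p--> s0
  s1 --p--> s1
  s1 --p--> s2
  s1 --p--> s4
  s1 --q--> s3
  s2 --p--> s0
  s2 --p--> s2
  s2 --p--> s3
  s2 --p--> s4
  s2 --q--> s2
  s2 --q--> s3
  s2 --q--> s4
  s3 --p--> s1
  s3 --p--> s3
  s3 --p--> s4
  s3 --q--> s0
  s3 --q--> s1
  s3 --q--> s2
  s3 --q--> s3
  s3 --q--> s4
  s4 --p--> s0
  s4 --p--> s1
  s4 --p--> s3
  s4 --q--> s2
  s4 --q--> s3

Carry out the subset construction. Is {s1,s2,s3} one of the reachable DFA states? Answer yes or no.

Start state of the DFA: {s0}.
{s0} --p--> {s0,s1,s2,s3,s4}  [new]
{s0} --q--> {s1,s2,s3}  [new]
{s0,s1,s2,s3,s4} --p--> {s0,s1,s2,s3,s4}  [seen]
{s0,s1,s2,s3,s4} --q--> {s0,s1,s2,s3,s4}  [seen]
{s1,s2,s3} --p--> {s0,s1,s2,s3,s4}  [seen]
{s1,s2,s3} --q--> {s0,s1,s2,s3,s4}  [seen]
Reachable DFA states: {s0}, {s0,s1,s2,s3,s4}, {s1,s2,s3}.
{s1,s2,s3} is among them.

yes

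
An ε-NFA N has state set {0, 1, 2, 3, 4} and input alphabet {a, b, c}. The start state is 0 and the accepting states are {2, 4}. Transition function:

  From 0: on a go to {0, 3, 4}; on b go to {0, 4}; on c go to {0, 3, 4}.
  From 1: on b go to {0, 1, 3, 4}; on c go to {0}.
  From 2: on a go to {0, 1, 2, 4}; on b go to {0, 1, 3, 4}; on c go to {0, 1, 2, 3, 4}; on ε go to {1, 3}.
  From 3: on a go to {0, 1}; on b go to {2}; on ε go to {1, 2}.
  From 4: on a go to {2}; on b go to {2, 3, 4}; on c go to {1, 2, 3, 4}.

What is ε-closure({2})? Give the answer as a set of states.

Begin with {2}.
2 →ε {1, 3}; add 1, 3.
ε-closure = {1, 2, 3}.

{1, 2, 3}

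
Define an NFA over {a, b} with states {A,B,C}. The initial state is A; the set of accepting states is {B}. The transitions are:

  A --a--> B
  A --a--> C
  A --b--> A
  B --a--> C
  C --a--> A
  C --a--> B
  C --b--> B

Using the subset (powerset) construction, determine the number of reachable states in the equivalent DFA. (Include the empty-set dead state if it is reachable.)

Start state of the DFA: {A}.
{A} --a--> {B,C}  [new]
{A} --b--> {A}  [seen]
{B,C} --a--> {A,B,C}  [new]
{B,C} --b--> {B}  [new]
{A,B,C} --a--> {A,B,C}  [seen]
{A,B,C} --b--> {A,B}  [new]
{B} --a--> {C}  [new]
{B} --b--> ∅  [new]
{A,B} --a--> {B,C}  [seen]
{A,B} --b--> {A}  [seen]
{C} --a--> {A,B}  [seen]
{C} --b--> {B}  [seen]
∅ --a--> ∅  [seen]
∅ --b--> ∅  [seen]
Reachable DFA states: {A}, {B,C}, {A,B,C}, {B}, {A,B}, {C}, ∅.

7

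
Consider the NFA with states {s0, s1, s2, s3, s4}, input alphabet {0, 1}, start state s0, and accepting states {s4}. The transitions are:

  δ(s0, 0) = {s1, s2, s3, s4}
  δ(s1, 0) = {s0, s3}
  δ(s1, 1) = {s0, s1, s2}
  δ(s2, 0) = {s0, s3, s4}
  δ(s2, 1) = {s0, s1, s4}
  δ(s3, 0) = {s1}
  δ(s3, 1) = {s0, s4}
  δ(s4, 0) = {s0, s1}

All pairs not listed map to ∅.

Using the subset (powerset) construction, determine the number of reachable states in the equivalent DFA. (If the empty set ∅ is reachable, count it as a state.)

Start state of the DFA: {s0}.
{s0} --0--> {s1, s2, s3, s4}  [new]
{s0} --1--> ∅  [new]
{s1, s2, s3, s4} --0--> {s0, s1, s3, s4}  [new]
{s1, s2, s3, s4} --1--> {s0, s1, s2, s4}  [new]
∅ --0--> ∅  [seen]
∅ --1--> ∅  [seen]
{s0, s1, s3, s4} --0--> {s0, s1, s2, s3, s4}  [new]
{s0, s1, s3, s4} --1--> {s0, s1, s2, s4}  [seen]
{s0, s1, s2, s4} --0--> {s0, s1, s2, s3, s4}  [seen]
{s0, s1, s2, s4} --1--> {s0, s1, s2, s4}  [seen]
{s0, s1, s2, s3, s4} --0--> {s0, s1, s2, s3, s4}  [seen]
{s0, s1, s2, s3, s4} --1--> {s0, s1, s2, s4}  [seen]
Reachable DFA states: {s0}, {s1, s2, s3, s4}, ∅, {s0, s1, s3, s4}, {s0, s1, s2, s4}, {s0, s1, s2, s3, s4}.

6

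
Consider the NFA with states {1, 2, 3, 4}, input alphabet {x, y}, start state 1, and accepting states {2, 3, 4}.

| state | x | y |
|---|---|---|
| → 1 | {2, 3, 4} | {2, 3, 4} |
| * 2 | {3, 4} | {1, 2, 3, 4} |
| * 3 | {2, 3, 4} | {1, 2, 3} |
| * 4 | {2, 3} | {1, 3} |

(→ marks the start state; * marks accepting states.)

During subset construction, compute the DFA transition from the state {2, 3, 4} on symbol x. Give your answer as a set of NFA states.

{2, 3, 4}

δ(2,x) = {3, 4}; δ(3,x) = {2, 3, 4}; δ(4,x) = {2, 3}.
Union: {2, 3, 4}.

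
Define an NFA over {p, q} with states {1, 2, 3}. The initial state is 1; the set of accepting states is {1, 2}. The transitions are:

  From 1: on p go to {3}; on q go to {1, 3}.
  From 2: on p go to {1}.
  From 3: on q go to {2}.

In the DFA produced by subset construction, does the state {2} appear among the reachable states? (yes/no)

yes

Start state of the DFA: {1}.
{1} --p--> {3}  [new]
{1} --q--> {1, 3}  [new]
{3} --p--> ∅  [new]
{3} --q--> {2}  [new]
{1, 3} --p--> {3}  [seen]
{1, 3} --q--> {1, 2, 3}  [new]
∅ --p--> ∅  [seen]
∅ --q--> ∅  [seen]
{2} --p--> {1}  [seen]
{2} --q--> ∅  [seen]
{1, 2, 3} --p--> {1, 3}  [seen]
{1, 2, 3} --q--> {1, 2, 3}  [seen]
Reachable DFA states: {1}, {3}, {1, 3}, ∅, {2}, {1, 2, 3}.
{2} is among them.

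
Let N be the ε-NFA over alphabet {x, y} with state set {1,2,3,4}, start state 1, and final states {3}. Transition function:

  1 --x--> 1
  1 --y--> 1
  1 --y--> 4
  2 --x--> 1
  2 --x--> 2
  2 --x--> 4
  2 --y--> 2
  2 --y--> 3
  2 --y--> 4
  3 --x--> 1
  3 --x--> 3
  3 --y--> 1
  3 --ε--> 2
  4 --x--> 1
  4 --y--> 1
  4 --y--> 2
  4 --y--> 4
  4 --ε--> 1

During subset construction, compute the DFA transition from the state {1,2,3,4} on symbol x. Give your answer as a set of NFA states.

δ(1,x) = {1}; δ(2,x) = {1,2,4}; δ(3,x) = {1,3}; δ(4,x) = {1}.
Union: {1,2,3,4}.

{1,2,3,4}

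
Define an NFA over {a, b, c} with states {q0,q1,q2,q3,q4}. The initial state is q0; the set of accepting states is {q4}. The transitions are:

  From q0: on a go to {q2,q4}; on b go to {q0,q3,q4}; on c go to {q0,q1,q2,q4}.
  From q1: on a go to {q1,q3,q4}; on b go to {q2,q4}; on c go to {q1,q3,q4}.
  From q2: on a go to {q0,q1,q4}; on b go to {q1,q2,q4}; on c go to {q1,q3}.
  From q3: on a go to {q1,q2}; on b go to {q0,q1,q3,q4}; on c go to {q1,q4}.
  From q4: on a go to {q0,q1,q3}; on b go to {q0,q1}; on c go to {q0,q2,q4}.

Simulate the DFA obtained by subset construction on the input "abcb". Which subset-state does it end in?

Start: {q0}.
δ(q0,a) = {q2,q4}.
Union: {q2,q4}.
After a: {q2,q4}.
δ(q2,b) = {q1,q2,q4}; δ(q4,b) = {q0,q1}.
Union: {q0,q1,q2,q4}.
After b: {q0,q1,q2,q4}.
δ(q0,c) = {q0,q1,q2,q4}; δ(q1,c) = {q1,q3,q4}; δ(q2,c) = {q1,q3}; δ(q4,c) = {q0,q2,q4}.
Union: {q0,q1,q2,q3,q4}.
After c: {q0,q1,q2,q3,q4}.
δ(q0,b) = {q0,q3,q4}; δ(q1,b) = {q2,q4}; δ(q2,b) = {q1,q2,q4}; δ(q3,b) = {q0,q1,q3,q4}; δ(q4,b) = {q0,q1}.
Union: {q0,q1,q2,q3,q4}.
After b: {q0,q1,q2,q3,q4}.

{q0,q1,q2,q3,q4}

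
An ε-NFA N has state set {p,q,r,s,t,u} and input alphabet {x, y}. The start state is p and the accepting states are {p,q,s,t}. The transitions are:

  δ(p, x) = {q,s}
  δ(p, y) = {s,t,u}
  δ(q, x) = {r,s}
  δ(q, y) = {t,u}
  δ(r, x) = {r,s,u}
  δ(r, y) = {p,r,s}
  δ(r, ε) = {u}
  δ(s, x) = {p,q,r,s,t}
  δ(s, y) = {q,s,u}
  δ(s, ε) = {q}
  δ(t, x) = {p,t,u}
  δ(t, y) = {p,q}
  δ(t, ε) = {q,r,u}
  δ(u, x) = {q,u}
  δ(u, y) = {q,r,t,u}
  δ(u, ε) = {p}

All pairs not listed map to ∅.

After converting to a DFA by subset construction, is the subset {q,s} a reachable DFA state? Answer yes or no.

yes

Start state of the DFA: {p} (ε-closure of the NFA start).
{p} --x--> {q,s}  [new]
{p} --y--> {p,q,r,s,t,u}  [new]
{q,s} --x--> {p,q,r,s,t,u}  [seen]
{q,s} --y--> {p,q,r,s,t,u}  [seen]
{p,q,r,s,t,u} --x--> {p,q,r,s,t,u}  [seen]
{p,q,r,s,t,u} --y--> {p,q,r,s,t,u}  [seen]
Reachable DFA states: {p}, {q,s}, {p,q,r,s,t,u}.
{q,s} is among them.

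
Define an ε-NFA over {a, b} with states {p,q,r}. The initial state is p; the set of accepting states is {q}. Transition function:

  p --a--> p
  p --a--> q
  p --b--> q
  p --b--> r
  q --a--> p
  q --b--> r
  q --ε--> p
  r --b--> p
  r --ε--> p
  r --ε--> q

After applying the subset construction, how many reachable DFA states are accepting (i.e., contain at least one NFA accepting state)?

Start state of the DFA: {p} (ε-closure of the NFA start).
{p} --a--> {p,q}  [new]
{p} --b--> {p,q,r}  [new]
{p,q} --a--> {p,q}  [seen]
{p,q} --b--> {p,q,r}  [seen]
{p,q,r} --a--> {p,q}  [seen]
{p,q,r} --b--> {p,q,r}  [seen]
Reachable DFA states: {p}, {p,q}, {p,q,r}.
Accepting DFA states (contain an NFA accepting state): {p,q}, {p,q,r}.

2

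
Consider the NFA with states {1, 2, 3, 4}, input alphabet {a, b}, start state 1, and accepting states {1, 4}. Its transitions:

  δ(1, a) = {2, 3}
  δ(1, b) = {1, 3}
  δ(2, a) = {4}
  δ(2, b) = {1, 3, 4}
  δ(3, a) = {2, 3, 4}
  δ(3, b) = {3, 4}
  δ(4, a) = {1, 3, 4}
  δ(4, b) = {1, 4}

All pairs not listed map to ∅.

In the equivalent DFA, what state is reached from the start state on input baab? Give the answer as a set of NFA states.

{1, 3, 4}

Start: {1}.
δ(1,b) = {1, 3}.
Union: {1, 3}.
After b: {1, 3}.
δ(1,a) = {2, 3}; δ(3,a) = {2, 3, 4}.
Union: {2, 3, 4}.
After a: {2, 3, 4}.
δ(2,a) = {4}; δ(3,a) = {2, 3, 4}; δ(4,a) = {1, 3, 4}.
Union: {1, 2, 3, 4}.
After a: {1, 2, 3, 4}.
δ(1,b) = {1, 3}; δ(2,b) = {1, 3, 4}; δ(3,b) = {3, 4}; δ(4,b) = {1, 4}.
Union: {1, 3, 4}.
After b: {1, 3, 4}.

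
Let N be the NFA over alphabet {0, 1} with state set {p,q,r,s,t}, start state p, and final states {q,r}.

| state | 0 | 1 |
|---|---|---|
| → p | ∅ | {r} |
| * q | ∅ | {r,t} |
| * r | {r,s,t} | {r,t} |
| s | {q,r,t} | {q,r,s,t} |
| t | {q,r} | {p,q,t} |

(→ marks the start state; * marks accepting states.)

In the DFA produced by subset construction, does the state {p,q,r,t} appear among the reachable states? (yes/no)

yes

Start state of the DFA: {p}.
{p} --0--> ∅  [new]
{p} --1--> {r}  [new]
∅ --0--> ∅  [seen]
∅ --1--> ∅  [seen]
{r} --0--> {r,s,t}  [new]
{r} --1--> {r,t}  [new]
{r,s,t} --0--> {q,r,s,t}  [new]
{r,s,t} --1--> {p,q,r,s,t}  [new]
{r,t} --0--> {q,r,s,t}  [seen]
{r,t} --1--> {p,q,r,t}  [new]
{q,r,s,t} --0--> {q,r,s,t}  [seen]
{q,r,s,t} --1--> {p,q,r,s,t}  [seen]
{p,q,r,s,t} --0--> {q,r,s,t}  [seen]
{p,q,r,s,t} --1--> {p,q,r,s,t}  [seen]
{p,q,r,t} --0--> {q,r,s,t}  [seen]
{p,q,r,t} --1--> {p,q,r,t}  [seen]
Reachable DFA states: {p}, ∅, {r}, {r,s,t}, {r,t}, {q,r,s,t}, {p,q,r,s,t}, {p,q,r,t}.
{p,q,r,t} is among them.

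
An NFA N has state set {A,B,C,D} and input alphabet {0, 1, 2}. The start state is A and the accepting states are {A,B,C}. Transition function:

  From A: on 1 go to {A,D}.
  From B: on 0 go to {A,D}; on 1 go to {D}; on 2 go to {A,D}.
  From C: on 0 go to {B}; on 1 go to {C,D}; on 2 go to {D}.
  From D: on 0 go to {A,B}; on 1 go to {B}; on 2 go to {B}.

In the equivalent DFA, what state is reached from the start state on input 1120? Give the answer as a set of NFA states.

Start: {A}.
δ(A,1) = {A,D}.
Union: {A,D}.
After 1: {A,D}.
δ(A,1) = {A,D}; δ(D,1) = {B}.
Union: {A,B,D}.
After 1: {A,B,D}.
δ(A,2) = ∅; δ(B,2) = {A,D}; δ(D,2) = {B}.
Union: {A,B,D}.
After 2: {A,B,D}.
δ(A,0) = ∅; δ(B,0) = {A,D}; δ(D,0) = {A,B}.
Union: {A,B,D}.
After 0: {A,B,D}.

{A,B,D}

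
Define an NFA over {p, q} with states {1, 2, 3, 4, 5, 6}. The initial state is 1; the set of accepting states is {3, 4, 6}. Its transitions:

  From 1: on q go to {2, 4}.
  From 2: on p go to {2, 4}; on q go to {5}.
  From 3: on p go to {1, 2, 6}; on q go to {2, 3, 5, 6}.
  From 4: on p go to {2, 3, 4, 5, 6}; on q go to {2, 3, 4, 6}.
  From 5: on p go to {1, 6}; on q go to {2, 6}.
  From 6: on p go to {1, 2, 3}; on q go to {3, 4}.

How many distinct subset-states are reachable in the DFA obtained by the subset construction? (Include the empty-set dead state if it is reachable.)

5

Start state of the DFA: {1}.
{1} --p--> ∅  [new]
{1} --q--> {2, 4}  [new]
∅ --p--> ∅  [seen]
∅ --q--> ∅  [seen]
{2, 4} --p--> {2, 3, 4, 5, 6}  [new]
{2, 4} --q--> {2, 3, 4, 5, 6}  [seen]
{2, 3, 4, 5, 6} --p--> {1, 2, 3, 4, 5, 6}  [new]
{2, 3, 4, 5, 6} --q--> {2, 3, 4, 5, 6}  [seen]
{1, 2, 3, 4, 5, 6} --p--> {1, 2, 3, 4, 5, 6}  [seen]
{1, 2, 3, 4, 5, 6} --q--> {2, 3, 4, 5, 6}  [seen]
Reachable DFA states: {1}, ∅, {2, 4}, {2, 3, 4, 5, 6}, {1, 2, 3, 4, 5, 6}.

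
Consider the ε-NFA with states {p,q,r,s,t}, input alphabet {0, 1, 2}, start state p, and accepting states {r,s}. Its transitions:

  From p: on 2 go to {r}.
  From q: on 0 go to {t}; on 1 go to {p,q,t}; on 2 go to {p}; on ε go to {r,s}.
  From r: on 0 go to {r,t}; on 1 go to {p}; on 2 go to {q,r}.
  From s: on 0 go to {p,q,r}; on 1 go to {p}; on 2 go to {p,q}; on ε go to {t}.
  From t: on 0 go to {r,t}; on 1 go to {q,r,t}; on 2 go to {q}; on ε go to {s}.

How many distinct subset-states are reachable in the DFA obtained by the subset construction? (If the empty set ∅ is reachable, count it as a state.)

Start state of the DFA: {p} (ε-closure of the NFA start).
{p} --0--> ∅  [new]
{p} --1--> ∅  [seen]
{p} --2--> {r}  [new]
∅ --0--> ∅  [seen]
∅ --1--> ∅  [seen]
∅ --2--> ∅  [seen]
{r} --0--> {r,s,t}  [new]
{r} --1--> {p}  [seen]
{r} --2--> {q,r,s,t}  [new]
{r,s,t} --0--> {p,q,r,s,t}  [new]
{r,s,t} --1--> {p,q,r,s,t}  [seen]
{r,s,t} --2--> {p,q,r,s,t}  [seen]
{q,r,s,t} --0--> {p,q,r,s,t}  [seen]
{q,r,s,t} --1--> {p,q,r,s,t}  [seen]
{q,r,s,t} --2--> {p,q,r,s,t}  [seen]
{p,q,r,s,t} --0--> {p,q,r,s,t}  [seen]
{p,q,r,s,t} --1--> {p,q,r,s,t}  [seen]
{p,q,r,s,t} --2--> {p,q,r,s,t}  [seen]
Reachable DFA states: {p}, ∅, {r}, {r,s,t}, {q,r,s,t}, {p,q,r,s,t}.

6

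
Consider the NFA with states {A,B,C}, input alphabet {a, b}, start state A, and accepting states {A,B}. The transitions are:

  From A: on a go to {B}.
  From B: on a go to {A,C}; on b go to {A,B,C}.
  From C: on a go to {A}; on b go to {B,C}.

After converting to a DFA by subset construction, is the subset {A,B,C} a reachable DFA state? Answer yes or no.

Start state of the DFA: {A}.
{A} --a--> {B}  [new]
{A} --b--> ∅  [new]
{B} --a--> {A,C}  [new]
{B} --b--> {A,B,C}  [new]
∅ --a--> ∅  [seen]
∅ --b--> ∅  [seen]
{A,C} --a--> {A,B}  [new]
{A,C} --b--> {B,C}  [new]
{A,B,C} --a--> {A,B,C}  [seen]
{A,B,C} --b--> {A,B,C}  [seen]
{A,B} --a--> {A,B,C}  [seen]
{A,B} --b--> {A,B,C}  [seen]
{B,C} --a--> {A,C}  [seen]
{B,C} --b--> {A,B,C}  [seen]
Reachable DFA states: {A}, {B}, ∅, {A,C}, {A,B,C}, {A,B}, {B,C}.
{A,B,C} is among them.

yes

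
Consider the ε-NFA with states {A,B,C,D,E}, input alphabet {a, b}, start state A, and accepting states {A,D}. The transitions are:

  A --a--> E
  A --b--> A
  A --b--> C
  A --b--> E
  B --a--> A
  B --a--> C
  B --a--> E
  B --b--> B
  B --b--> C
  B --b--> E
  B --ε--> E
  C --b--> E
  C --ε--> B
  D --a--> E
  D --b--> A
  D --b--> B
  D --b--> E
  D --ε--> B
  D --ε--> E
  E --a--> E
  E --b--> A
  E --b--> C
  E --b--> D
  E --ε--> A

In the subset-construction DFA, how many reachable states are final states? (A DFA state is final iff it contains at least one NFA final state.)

Start state of the DFA: {A} (ε-closure of the NFA start).
{A} --a--> {A,E}  [new]
{A} --b--> {A,B,C,E}  [new]
{A,E} --a--> {A,E}  [seen]
{A,E} --b--> {A,B,C,D,E}  [new]
{A,B,C,E} --a--> {A,B,C,E}  [seen]
{A,B,C,E} --b--> {A,B,C,D,E}  [seen]
{A,B,C,D,E} --a--> {A,B,C,E}  [seen]
{A,B,C,D,E} --b--> {A,B,C,D,E}  [seen]
Reachable DFA states: {A}, {A,E}, {A,B,C,E}, {A,B,C,D,E}.
Accepting DFA states (contain an NFA accepting state): {A}, {A,E}, {A,B,C,E}, {A,B,C,D,E}.

4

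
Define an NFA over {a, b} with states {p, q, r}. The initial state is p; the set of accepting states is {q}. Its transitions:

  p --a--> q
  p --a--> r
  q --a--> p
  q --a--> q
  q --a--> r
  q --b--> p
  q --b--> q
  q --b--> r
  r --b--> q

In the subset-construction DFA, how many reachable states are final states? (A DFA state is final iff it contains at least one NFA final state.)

Start state of the DFA: {p}.
{p} --a--> {q, r}  [new]
{p} --b--> ∅  [new]
{q, r} --a--> {p, q, r}  [new]
{q, r} --b--> {p, q, r}  [seen]
∅ --a--> ∅  [seen]
∅ --b--> ∅  [seen]
{p, q, r} --a--> {p, q, r}  [seen]
{p, q, r} --b--> {p, q, r}  [seen]
Reachable DFA states: {p}, {q, r}, ∅, {p, q, r}.
Accepting DFA states (contain an NFA accepting state): {q, r}, {p, q, r}.

2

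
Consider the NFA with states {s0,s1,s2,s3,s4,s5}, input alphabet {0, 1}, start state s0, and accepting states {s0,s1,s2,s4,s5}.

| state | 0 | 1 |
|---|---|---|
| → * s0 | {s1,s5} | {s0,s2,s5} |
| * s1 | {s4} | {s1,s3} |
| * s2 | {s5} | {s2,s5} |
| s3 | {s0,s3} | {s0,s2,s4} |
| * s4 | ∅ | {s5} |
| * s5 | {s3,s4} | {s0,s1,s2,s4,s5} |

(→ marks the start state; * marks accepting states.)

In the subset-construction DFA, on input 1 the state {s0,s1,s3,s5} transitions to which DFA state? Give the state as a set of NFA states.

{s0,s1,s2,s3,s4,s5}

δ(s0,1) = {s0,s2,s5}; δ(s1,1) = {s1,s3}; δ(s3,1) = {s0,s2,s4}; δ(s5,1) = {s0,s1,s2,s4,s5}.
Union: {s0,s1,s2,s3,s4,s5}.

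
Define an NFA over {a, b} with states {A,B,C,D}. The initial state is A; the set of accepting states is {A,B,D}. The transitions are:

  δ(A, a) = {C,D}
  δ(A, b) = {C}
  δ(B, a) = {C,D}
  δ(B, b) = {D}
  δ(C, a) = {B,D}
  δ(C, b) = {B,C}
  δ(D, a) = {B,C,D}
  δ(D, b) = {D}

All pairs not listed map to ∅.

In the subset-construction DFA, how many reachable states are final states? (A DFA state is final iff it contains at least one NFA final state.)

Start state of the DFA: {A}.
{A} --a--> {C,D}  [new]
{A} --b--> {C}  [new]
{C,D} --a--> {B,C,D}  [new]
{C,D} --b--> {B,C,D}  [seen]
{C} --a--> {B,D}  [new]
{C} --b--> {B,C}  [new]
{B,C,D} --a--> {B,C,D}  [seen]
{B,C,D} --b--> {B,C,D}  [seen]
{B,D} --a--> {B,C,D}  [seen]
{B,D} --b--> {D}  [new]
{B,C} --a--> {B,C,D}  [seen]
{B,C} --b--> {B,C,D}  [seen]
{D} --a--> {B,C,D}  [seen]
{D} --b--> {D}  [seen]
Reachable DFA states: {A}, {C,D}, {C}, {B,C,D}, {B,D}, {B,C}, {D}.
Accepting DFA states (contain an NFA accepting state): {A}, {C,D}, {B,C,D}, {B,D}, {B,C}, {D}.

6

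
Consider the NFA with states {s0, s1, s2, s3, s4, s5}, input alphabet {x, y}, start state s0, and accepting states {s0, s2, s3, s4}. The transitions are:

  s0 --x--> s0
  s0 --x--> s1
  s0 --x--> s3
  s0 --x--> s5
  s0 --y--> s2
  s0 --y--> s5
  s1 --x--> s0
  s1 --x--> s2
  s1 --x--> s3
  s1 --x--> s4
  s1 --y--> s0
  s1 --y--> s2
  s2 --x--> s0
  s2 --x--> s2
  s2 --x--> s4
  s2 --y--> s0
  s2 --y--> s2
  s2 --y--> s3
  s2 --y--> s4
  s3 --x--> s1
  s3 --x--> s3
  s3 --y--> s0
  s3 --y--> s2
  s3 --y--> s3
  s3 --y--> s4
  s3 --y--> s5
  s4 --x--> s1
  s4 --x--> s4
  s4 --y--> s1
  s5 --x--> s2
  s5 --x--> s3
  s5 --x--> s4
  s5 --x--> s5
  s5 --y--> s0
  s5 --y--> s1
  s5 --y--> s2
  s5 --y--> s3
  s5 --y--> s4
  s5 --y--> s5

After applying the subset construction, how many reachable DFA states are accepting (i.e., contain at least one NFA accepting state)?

Start state of the DFA: {s0}.
{s0} --x--> {s0, s1, s3, s5}  [new]
{s0} --y--> {s2, s5}  [new]
{s0, s1, s3, s5} --x--> {s0, s1, s2, s3, s4, s5}  [new]
{s0, s1, s3, s5} --y--> {s0, s1, s2, s3, s4, s5}  [seen]
{s2, s5} --x--> {s0, s2, s3, s4, s5}  [new]
{s2, s5} --y--> {s0, s1, s2, s3, s4, s5}  [seen]
{s0, s1, s2, s3, s4, s5} --x--> {s0, s1, s2, s3, s4, s5}  [seen]
{s0, s1, s2, s3, s4, s5} --y--> {s0, s1, s2, s3, s4, s5}  [seen]
{s0, s2, s3, s4, s5} --x--> {s0, s1, s2, s3, s4, s5}  [seen]
{s0, s2, s3, s4, s5} --y--> {s0, s1, s2, s3, s4, s5}  [seen]
Reachable DFA states: {s0}, {s0, s1, s3, s5}, {s2, s5}, {s0, s1, s2, s3, s4, s5}, {s0, s2, s3, s4, s5}.
Accepting DFA states (contain an NFA accepting state): {s0}, {s0, s1, s3, s5}, {s2, s5}, {s0, s1, s2, s3, s4, s5}, {s0, s2, s3, s4, s5}.

5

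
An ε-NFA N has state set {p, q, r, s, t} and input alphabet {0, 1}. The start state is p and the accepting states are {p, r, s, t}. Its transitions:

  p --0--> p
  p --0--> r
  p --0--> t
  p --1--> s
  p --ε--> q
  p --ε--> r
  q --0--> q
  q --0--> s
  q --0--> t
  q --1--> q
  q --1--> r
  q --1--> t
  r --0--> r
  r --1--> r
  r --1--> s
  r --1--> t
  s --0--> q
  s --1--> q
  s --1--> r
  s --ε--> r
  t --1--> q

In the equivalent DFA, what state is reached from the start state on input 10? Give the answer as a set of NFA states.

{q, r, s, t}

Start: {p, q, r}.
δ(p,1) = {s}; δ(q,1) = {q, r, t}; δ(r,1) = {r, s, t}.
Union: {q, r, s, t}.
After 1: {q, r, s, t}.
δ(q,0) = {q, s, t}; δ(r,0) = {r}; δ(s,0) = {q}; δ(t,0) = ∅.
Union: {q, r, s, t}.
After 0: {q, r, s, t}.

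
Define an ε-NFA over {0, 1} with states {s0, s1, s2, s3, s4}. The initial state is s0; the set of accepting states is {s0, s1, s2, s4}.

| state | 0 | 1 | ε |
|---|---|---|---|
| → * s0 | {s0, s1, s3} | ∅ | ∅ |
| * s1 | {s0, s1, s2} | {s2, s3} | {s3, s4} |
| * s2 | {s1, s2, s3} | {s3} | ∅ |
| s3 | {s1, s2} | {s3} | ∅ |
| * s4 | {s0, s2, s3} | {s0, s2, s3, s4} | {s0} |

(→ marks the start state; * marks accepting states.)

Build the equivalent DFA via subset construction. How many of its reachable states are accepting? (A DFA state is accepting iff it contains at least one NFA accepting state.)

4

Start state of the DFA: {s0} (ε-closure of the NFA start).
{s0} --0--> {s0, s1, s3, s4}  [new]
{s0} --1--> ∅  [new]
{s0, s1, s3, s4} --0--> {s0, s1, s2, s3, s4}  [new]
{s0, s1, s3, s4} --1--> {s0, s2, s3, s4}  [new]
∅ --0--> ∅  [seen]
∅ --1--> ∅  [seen]
{s0, s1, s2, s3, s4} --0--> {s0, s1, s2, s3, s4}  [seen]
{s0, s1, s2, s3, s4} --1--> {s0, s2, s3, s4}  [seen]
{s0, s2, s3, s4} --0--> {s0, s1, s2, s3, s4}  [seen]
{s0, s2, s3, s4} --1--> {s0, s2, s3, s4}  [seen]
Reachable DFA states: {s0}, {s0, s1, s3, s4}, ∅, {s0, s1, s2, s3, s4}, {s0, s2, s3, s4}.
Accepting DFA states (contain an NFA accepting state): {s0}, {s0, s1, s3, s4}, {s0, s1, s2, s3, s4}, {s0, s2, s3, s4}.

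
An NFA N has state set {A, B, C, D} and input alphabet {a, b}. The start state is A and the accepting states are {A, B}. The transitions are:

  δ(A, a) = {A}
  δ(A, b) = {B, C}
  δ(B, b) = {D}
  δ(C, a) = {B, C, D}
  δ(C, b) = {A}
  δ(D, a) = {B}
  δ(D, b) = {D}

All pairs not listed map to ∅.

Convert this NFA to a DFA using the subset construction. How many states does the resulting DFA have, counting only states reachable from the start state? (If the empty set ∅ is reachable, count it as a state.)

5

Start state of the DFA: {A}.
{A} --a--> {A}  [seen]
{A} --b--> {B, C}  [new]
{B, C} --a--> {B, C, D}  [new]
{B, C} --b--> {A, D}  [new]
{B, C, D} --a--> {B, C, D}  [seen]
{B, C, D} --b--> {A, D}  [seen]
{A, D} --a--> {A, B}  [new]
{A, D} --b--> {B, C, D}  [seen]
{A, B} --a--> {A}  [seen]
{A, B} --b--> {B, C, D}  [seen]
Reachable DFA states: {A}, {B, C}, {B, C, D}, {A, D}, {A, B}.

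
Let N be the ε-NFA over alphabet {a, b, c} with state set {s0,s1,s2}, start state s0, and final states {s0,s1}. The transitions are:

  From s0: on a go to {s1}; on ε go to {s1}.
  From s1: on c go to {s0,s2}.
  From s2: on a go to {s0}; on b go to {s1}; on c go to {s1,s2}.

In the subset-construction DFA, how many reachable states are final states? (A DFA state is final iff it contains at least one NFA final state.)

Start state of the DFA: {s0,s1} (ε-closure of the NFA start).
{s0,s1} --a--> {s1}  [new]
{s0,s1} --b--> ∅  [new]
{s0,s1} --c--> {s0,s1,s2}  [new]
{s1} --a--> ∅  [seen]
{s1} --b--> ∅  [seen]
{s1} --c--> {s0,s1,s2}  [seen]
∅ --a--> ∅  [seen]
∅ --b--> ∅  [seen]
∅ --c--> ∅  [seen]
{s0,s1,s2} --a--> {s0,s1}  [seen]
{s0,s1,s2} --b--> {s1}  [seen]
{s0,s1,s2} --c--> {s0,s1,s2}  [seen]
Reachable DFA states: {s0,s1}, {s1}, ∅, {s0,s1,s2}.
Accepting DFA states (contain an NFA accepting state): {s0,s1}, {s1}, {s0,s1,s2}.

3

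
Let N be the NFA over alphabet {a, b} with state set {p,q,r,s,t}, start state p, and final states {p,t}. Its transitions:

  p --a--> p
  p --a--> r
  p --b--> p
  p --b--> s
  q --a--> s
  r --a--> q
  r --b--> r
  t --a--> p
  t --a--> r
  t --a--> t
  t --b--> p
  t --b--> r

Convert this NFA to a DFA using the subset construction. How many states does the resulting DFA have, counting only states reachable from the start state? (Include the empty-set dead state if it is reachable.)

Start state of the DFA: {p}.
{p} --a--> {p,r}  [new]
{p} --b--> {p,s}  [new]
{p,r} --a--> {p,q,r}  [new]
{p,r} --b--> {p,r,s}  [new]
{p,s} --a--> {p,r}  [seen]
{p,s} --b--> {p,s}  [seen]
{p,q,r} --a--> {p,q,r,s}  [new]
{p,q,r} --b--> {p,r,s}  [seen]
{p,r,s} --a--> {p,q,r}  [seen]
{p,r,s} --b--> {p,r,s}  [seen]
{p,q,r,s} --a--> {p,q,r,s}  [seen]
{p,q,r,s} --b--> {p,r,s}  [seen]
Reachable DFA states: {p}, {p,r}, {p,s}, {p,q,r}, {p,r,s}, {p,q,r,s}.

6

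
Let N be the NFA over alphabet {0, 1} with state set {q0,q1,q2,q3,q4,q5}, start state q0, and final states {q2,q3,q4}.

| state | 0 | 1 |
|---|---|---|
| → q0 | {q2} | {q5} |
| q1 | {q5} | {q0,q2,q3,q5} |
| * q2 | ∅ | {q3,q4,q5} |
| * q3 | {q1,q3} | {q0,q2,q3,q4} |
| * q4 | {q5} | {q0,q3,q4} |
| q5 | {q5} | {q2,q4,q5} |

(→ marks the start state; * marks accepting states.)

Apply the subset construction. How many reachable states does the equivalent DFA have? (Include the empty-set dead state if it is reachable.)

9

Start state of the DFA: {q0}.
{q0} --0--> {q2}  [new]
{q0} --1--> {q5}  [new]
{q2} --0--> ∅  [new]
{q2} --1--> {q3,q4,q5}  [new]
{q5} --0--> {q5}  [seen]
{q5} --1--> {q2,q4,q5}  [new]
∅ --0--> ∅  [seen]
∅ --1--> ∅  [seen]
{q3,q4,q5} --0--> {q1,q3,q5}  [new]
{q3,q4,q5} --1--> {q0,q2,q3,q4,q5}  [new]
{q2,q4,q5} --0--> {q5}  [seen]
{q2,q4,q5} --1--> {q0,q2,q3,q4,q5}  [seen]
{q1,q3,q5} --0--> {q1,q3,q5}  [seen]
{q1,q3,q5} --1--> {q0,q2,q3,q4,q5}  [seen]
{q0,q2,q3,q4,q5} --0--> {q1,q2,q3,q5}  [new]
{q0,q2,q3,q4,q5} --1--> {q0,q2,q3,q4,q5}  [seen]
{q1,q2,q3,q5} --0--> {q1,q3,q5}  [seen]
{q1,q2,q3,q5} --1--> {q0,q2,q3,q4,q5}  [seen]
Reachable DFA states: {q0}, {q2}, {q5}, ∅, {q3,q4,q5}, {q2,q4,q5}, {q1,q3,q5}, {q0,q2,q3,q4,q5}, {q1,q2,q3,q5}.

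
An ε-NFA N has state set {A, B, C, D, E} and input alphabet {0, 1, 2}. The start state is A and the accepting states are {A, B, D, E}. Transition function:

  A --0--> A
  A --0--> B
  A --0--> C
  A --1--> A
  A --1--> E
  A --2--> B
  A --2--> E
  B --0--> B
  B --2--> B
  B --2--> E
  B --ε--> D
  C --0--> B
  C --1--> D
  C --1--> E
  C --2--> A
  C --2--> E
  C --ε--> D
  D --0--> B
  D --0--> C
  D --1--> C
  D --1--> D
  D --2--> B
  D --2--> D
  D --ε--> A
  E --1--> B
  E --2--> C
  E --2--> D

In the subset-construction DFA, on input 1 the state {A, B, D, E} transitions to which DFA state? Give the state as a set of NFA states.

{A, B, C, D, E}

δ(A,1) = {A, E}; δ(B,1) = ∅; δ(D,1) = {C, D}; δ(E,1) = {B}.
Union: {A, B, C, D, E}.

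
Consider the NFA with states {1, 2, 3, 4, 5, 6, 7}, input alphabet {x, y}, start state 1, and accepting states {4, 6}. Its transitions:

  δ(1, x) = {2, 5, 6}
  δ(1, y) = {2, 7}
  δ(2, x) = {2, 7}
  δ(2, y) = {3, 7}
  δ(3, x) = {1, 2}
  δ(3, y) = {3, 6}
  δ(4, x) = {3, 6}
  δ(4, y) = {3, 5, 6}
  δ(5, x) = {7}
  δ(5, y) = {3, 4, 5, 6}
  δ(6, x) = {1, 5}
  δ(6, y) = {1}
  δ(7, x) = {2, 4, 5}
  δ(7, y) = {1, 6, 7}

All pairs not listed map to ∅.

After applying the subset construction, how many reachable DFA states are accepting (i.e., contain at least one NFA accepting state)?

Start state of the DFA: {1}.
{1} --x--> {2, 5, 6}  [new]
{1} --y--> {2, 7}  [new]
{2, 5, 6} --x--> {1, 2, 5, 7}  [new]
{2, 5, 6} --y--> {1, 3, 4, 5, 6, 7}  [new]
{2, 7} --x--> {2, 4, 5, 7}  [new]
{2, 7} --y--> {1, 3, 6, 7}  [new]
{1, 2, 5, 7} --x--> {2, 4, 5, 6, 7}  [new]
{1, 2, 5, 7} --y--> {1, 2, 3, 4, 5, 6, 7}  [new]
{1, 3, 4, 5, 6, 7} --x--> {1, 2, 3, 4, 5, 6, 7}  [seen]
{1, 3, 4, 5, 6, 7} --y--> {1, 2, 3, 4, 5, 6, 7}  [seen]
{2, 4, 5, 7} --x--> {2, 3, 4, 5, 6, 7}  [new]
{2, 4, 5, 7} --y--> {1, 3, 4, 5, 6, 7}  [seen]
{1, 3, 6, 7} --x--> {1, 2, 4, 5, 6}  [new]
{1, 3, 6, 7} --y--> {1, 2, 3, 6, 7}  [new]
{2, 4, 5, 6, 7} --x--> {1, 2, 3, 4, 5, 6, 7}  [seen]
{2, 4, 5, 6, 7} --y--> {1, 3, 4, 5, 6, 7}  [seen]
{1, 2, 3, 4, 5, 6, 7} --x--> {1, 2, 3, 4, 5, 6, 7}  [seen]
{1, 2, 3, 4, 5, 6, 7} --y--> {1, 2, 3, 4, 5, 6, 7}  [seen]
{2, 3, 4, 5, 6, 7} --x--> {1, 2, 3, 4, 5, 6, 7}  [seen]
{2, 3, 4, 5, 6, 7} --y--> {1, 3, 4, 5, 6, 7}  [seen]
{1, 2, 4, 5, 6} --x--> {1, 2, 3, 5, 6, 7}  [new]
{1, 2, 4, 5, 6} --y--> {1, 2, 3, 4, 5, 6, 7}  [seen]
{1, 2, 3, 6, 7} --x--> {1, 2, 4, 5, 6, 7}  [new]
{1, 2, 3, 6, 7} --y--> {1, 2, 3, 6, 7}  [seen]
{1, 2, 3, 5, 6, 7} --x--> {1, 2, 4, 5, 6, 7}  [seen]
{1, 2, 3, 5, 6, 7} --y--> {1, 2, 3, 4, 5, 6, 7}  [seen]
{1, 2, 4, 5, 6, 7} --x--> {1, 2, 3, 4, 5, 6, 7}  [seen]
{1, 2, 4, 5, 6, 7} --y--> {1, 2, 3, 4, 5, 6, 7}  [seen]
Reachable DFA states: {1}, {2, 5, 6}, {2, 7}, {1, 2, 5, 7}, {1, 3, 4, 5, 6, 7}, {2, 4, 5, 7}, {1, 3, 6, 7}, {2, 4, 5, 6, 7}, {1, 2, 3, 4, 5, 6, 7}, {2, 3, 4, 5, 6, 7}, {1, 2, 4, 5, 6}, {1, 2, 3, 6, 7}, {1, 2, 3, 5, 6, 7}, {1, 2, 4, 5, 6, 7}.
Accepting DFA states (contain an NFA accepting state): {2, 5, 6}, {1, 3, 4, 5, 6, 7}, {2, 4, 5, 7}, {1, 3, 6, 7}, {2, 4, 5, 6, 7}, {1, 2, 3, 4, 5, 6, 7}, {2, 3, 4, 5, 6, 7}, {1, 2, 4, 5, 6}, {1, 2, 3, 6, 7}, {1, 2, 3, 5, 6, 7}, {1, 2, 4, 5, 6, 7}.

11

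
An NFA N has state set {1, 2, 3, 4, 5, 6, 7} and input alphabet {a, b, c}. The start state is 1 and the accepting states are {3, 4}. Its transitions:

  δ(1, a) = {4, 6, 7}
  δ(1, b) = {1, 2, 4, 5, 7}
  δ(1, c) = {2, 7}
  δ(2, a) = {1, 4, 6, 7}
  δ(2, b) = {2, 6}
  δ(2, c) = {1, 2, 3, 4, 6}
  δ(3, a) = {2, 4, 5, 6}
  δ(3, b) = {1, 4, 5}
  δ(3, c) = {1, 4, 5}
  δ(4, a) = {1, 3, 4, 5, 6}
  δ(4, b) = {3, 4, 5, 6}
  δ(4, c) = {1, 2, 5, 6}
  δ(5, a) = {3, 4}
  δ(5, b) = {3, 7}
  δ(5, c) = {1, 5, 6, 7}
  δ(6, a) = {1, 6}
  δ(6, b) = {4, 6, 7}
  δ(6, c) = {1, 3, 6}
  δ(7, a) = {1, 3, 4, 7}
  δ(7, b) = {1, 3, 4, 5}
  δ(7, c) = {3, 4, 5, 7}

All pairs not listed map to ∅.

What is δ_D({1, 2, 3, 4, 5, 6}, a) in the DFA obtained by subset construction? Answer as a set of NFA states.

{1, 2, 3, 4, 5, 6, 7}

δ(1,a) = {4, 6, 7}; δ(2,a) = {1, 4, 6, 7}; δ(3,a) = {2, 4, 5, 6}; δ(4,a) = {1, 3, 4, 5, 6}; δ(5,a) = {3, 4}; δ(6,a) = {1, 6}.
Union: {1, 2, 3, 4, 5, 6, 7}.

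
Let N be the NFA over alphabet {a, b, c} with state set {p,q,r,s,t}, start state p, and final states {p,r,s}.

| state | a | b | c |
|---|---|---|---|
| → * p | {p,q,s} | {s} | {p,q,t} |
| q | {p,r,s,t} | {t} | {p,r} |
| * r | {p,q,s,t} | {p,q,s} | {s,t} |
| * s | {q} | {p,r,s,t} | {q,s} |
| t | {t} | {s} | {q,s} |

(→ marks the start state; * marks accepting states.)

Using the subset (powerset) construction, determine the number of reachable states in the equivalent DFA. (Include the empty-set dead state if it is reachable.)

Start state of the DFA: {p}.
{p} --a--> {p,q,s}  [new]
{p} --b--> {s}  [new]
{p} --c--> {p,q,t}  [new]
{p,q,s} --a--> {p,q,r,s,t}  [new]
{p,q,s} --b--> {p,r,s,t}  [new]
{p,q,s} --c--> {p,q,r,s,t}  [seen]
{s} --a--> {q}  [new]
{s} --b--> {p,r,s,t}  [seen]
{s} --c--> {q,s}  [new]
{p,q,t} --a--> {p,q,r,s,t}  [seen]
{p,q,t} --b--> {s,t}  [new]
{p,q,t} --c--> {p,q,r,s,t}  [seen]
{p,q,r,s,t} --a--> {p,q,r,s,t}  [seen]
{p,q,r,s,t} --b--> {p,q,r,s,t}  [seen]
{p,q,r,s,t} --c--> {p,q,r,s,t}  [seen]
{p,r,s,t} --a--> {p,q,s,t}  [new]
{p,r,s,t} --b--> {p,q,r,s,t}  [seen]
{p,r,s,t} --c--> {p,q,s,t}  [seen]
{q} --a--> {p,r,s,t}  [seen]
{q} --b--> {t}  [new]
{q} --c--> {p,r}  [new]
{q,s} --a--> {p,q,r,s,t}  [seen]
{q,s} --b--> {p,r,s,t}  [seen]
{q,s} --c--> {p,q,r,s}  [new]
{s,t} --a--> {q,t}  [new]
{s,t} --b--> {p,r,s,t}  [seen]
{s,t} --c--> {q,s}  [seen]
{p,q,s,t} --a--> {p,q,r,s,t}  [seen]
{p,q,s,t} --b--> {p,r,s,t}  [seen]
{p,q,s,t} --c--> {p,q,r,s,t}  [seen]
{t} --a--> {t}  [seen]
{t} --b--> {s}  [seen]
{t} --c--> {q,s}  [seen]
{p,r} --a--> {p,q,s,t}  [seen]
{p,r} --b--> {p,q,s}  [seen]
{p,r} --c--> {p,q,s,t}  [seen]
{p,q,r,s} --a--> {p,q,r,s,t}  [seen]
{p,q,r,s} --b--> {p,q,r,s,t}  [seen]
{p,q,r,s} --c--> {p,q,r,s,t}  [seen]
{q,t} --a--> {p,r,s,t}  [seen]
{q,t} --b--> {s,t}  [seen]
{q,t} --c--> {p,q,r,s}  [seen]
Reachable DFA states: {p}, {p,q,s}, {s}, {p,q,t}, {p,q,r,s,t}, {p,r,s,t}, {q}, {q,s}, {s,t}, {p,q,s,t}, {t}, {p,r}, {p,q,r,s}, {q,t}.

14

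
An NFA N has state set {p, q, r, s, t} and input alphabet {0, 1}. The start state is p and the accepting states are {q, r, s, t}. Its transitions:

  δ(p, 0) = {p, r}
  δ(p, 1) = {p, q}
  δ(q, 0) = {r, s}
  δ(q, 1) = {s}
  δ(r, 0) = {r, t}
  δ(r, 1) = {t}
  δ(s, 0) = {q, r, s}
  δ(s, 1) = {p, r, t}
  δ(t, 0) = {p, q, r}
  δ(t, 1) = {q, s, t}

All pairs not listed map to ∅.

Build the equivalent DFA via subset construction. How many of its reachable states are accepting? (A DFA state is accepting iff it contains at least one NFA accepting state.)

Start state of the DFA: {p}.
{p} --0--> {p, r}  [new]
{p} --1--> {p, q}  [new]
{p, r} --0--> {p, r, t}  [new]
{p, r} --1--> {p, q, t}  [new]
{p, q} --0--> {p, r, s}  [new]
{p, q} --1--> {p, q, s}  [new]
{p, r, t} --0--> {p, q, r, t}  [new]
{p, r, t} --1--> {p, q, s, t}  [new]
{p, q, t} --0--> {p, q, r, s}  [new]
{p, q, t} --1--> {p, q, s, t}  [seen]
{p, r, s} --0--> {p, q, r, s, t}  [new]
{p, r, s} --1--> {p, q, r, t}  [seen]
{p, q, s} --0--> {p, q, r, s}  [seen]
{p, q, s} --1--> {p, q, r, s, t}  [seen]
{p, q, r, t} --0--> {p, q, r, s, t}  [seen]
{p, q, r, t} --1--> {p, q, s, t}  [seen]
{p, q, s, t} --0--> {p, q, r, s}  [seen]
{p, q, s, t} --1--> {p, q, r, s, t}  [seen]
{p, q, r, s} --0--> {p, q, r, s, t}  [seen]
{p, q, r, s} --1--> {p, q, r, s, t}  [seen]
{p, q, r, s, t} --0--> {p, q, r, s, t}  [seen]
{p, q, r, s, t} --1--> {p, q, r, s, t}  [seen]
Reachable DFA states: {p}, {p, r}, {p, q}, {p, r, t}, {p, q, t}, {p, r, s}, {p, q, s}, {p, q, r, t}, {p, q, s, t}, {p, q, r, s}, {p, q, r, s, t}.
Accepting DFA states (contain an NFA accepting state): {p, r}, {p, q}, {p, r, t}, {p, q, t}, {p, r, s}, {p, q, s}, {p, q, r, t}, {p, q, s, t}, {p, q, r, s}, {p, q, r, s, t}.

10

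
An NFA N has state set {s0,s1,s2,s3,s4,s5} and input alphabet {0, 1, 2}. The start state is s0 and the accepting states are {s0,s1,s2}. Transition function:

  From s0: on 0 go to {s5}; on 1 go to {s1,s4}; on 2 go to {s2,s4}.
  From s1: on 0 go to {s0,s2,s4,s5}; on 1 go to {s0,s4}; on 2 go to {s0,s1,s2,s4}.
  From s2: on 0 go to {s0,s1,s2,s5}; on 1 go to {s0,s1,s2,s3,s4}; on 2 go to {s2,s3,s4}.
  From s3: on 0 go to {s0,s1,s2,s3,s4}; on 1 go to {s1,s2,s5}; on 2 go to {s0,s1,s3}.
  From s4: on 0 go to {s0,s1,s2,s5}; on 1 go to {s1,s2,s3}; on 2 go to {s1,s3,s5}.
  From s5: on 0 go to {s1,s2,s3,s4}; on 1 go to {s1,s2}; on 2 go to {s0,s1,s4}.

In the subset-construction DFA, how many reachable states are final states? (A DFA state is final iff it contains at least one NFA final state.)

Start state of the DFA: {s0}.
{s0} --0--> {s5}  [new]
{s0} --1--> {s1,s4}  [new]
{s0} --2--> {s2,s4}  [new]
{s5} --0--> {s1,s2,s3,s4}  [new]
{s5} --1--> {s1,s2}  [new]
{s5} --2--> {s0,s1,s4}  [new]
{s1,s4} --0--> {s0,s1,s2,s4,s5}  [new]
{s1,s4} --1--> {s0,s1,s2,s3,s4}  [new]
{s1,s4} --2--> {s0,s1,s2,s3,s4,s5}  [new]
{s2,s4} --0--> {s0,s1,s2,s5}  [new]
{s2,s4} --1--> {s0,s1,s2,s3,s4}  [seen]
{s2,s4} --2--> {s1,s2,s3,s4,s5}  [new]
{s1,s2,s3,s4} --0--> {s0,s1,s2,s3,s4,s5}  [seen]
{s1,s2,s3,s4} --1--> {s0,s1,s2,s3,s4,s5}  [seen]
{s1,s2,s3,s4} --2--> {s0,s1,s2,s3,s4,s5}  [seen]
{s1,s2} --0--> {s0,s1,s2,s4,s5}  [seen]
{s1,s2} --1--> {s0,s1,s2,s3,s4}  [seen]
{s1,s2} --2--> {s0,s1,s2,s3,s4}  [seen]
{s0,s1,s4} --0--> {s0,s1,s2,s4,s5}  [seen]
{s0,s1,s4} --1--> {s0,s1,s2,s3,s4}  [seen]
{s0,s1,s4} --2--> {s0,s1,s2,s3,s4,s5}  [seen]
{s0,s1,s2,s4,s5} --0--> {s0,s1,s2,s3,s4,s5}  [seen]
{s0,s1,s2,s4,s5} --1--> {s0,s1,s2,s3,s4}  [seen]
{s0,s1,s2,s4,s5} --2--> {s0,s1,s2,s3,s4,s5}  [seen]
{s0,s1,s2,s3,s4} --0--> {s0,s1,s2,s3,s4,s5}  [seen]
{s0,s1,s2,s3,s4} --1--> {s0,s1,s2,s3,s4,s5}  [seen]
{s0,s1,s2,s3,s4} --2--> {s0,s1,s2,s3,s4,s5}  [seen]
{s0,s1,s2,s3,s4,s5} --0--> {s0,s1,s2,s3,s4,s5}  [seen]
{s0,s1,s2,s3,s4,s5} --1--> {s0,s1,s2,s3,s4,s5}  [seen]
{s0,s1,s2,s3,s4,s5} --2--> {s0,s1,s2,s3,s4,s5}  [seen]
{s0,s1,s2,s5} --0--> {s0,s1,s2,s3,s4,s5}  [seen]
{s0,s1,s2,s5} --1--> {s0,s1,s2,s3,s4}  [seen]
{s0,s1,s2,s5} --2--> {s0,s1,s2,s3,s4}  [seen]
{s1,s2,s3,s4,s5} --0--> {s0,s1,s2,s3,s4,s5}  [seen]
{s1,s2,s3,s4,s5} --1--> {s0,s1,s2,s3,s4,s5}  [seen]
{s1,s2,s3,s4,s5} --2--> {s0,s1,s2,s3,s4,s5}  [seen]
Reachable DFA states: {s0}, {s5}, {s1,s4}, {s2,s4}, {s1,s2,s3,s4}, {s1,s2}, {s0,s1,s4}, {s0,s1,s2,s4,s5}, {s0,s1,s2,s3,s4}, {s0,s1,s2,s3,s4,s5}, {s0,s1,s2,s5}, {s1,s2,s3,s4,s5}.
Accepting DFA states (contain an NFA accepting state): {s0}, {s1,s4}, {s2,s4}, {s1,s2,s3,s4}, {s1,s2}, {s0,s1,s4}, {s0,s1,s2,s4,s5}, {s0,s1,s2,s3,s4}, {s0,s1,s2,s3,s4,s5}, {s0,s1,s2,s5}, {s1,s2,s3,s4,s5}.

11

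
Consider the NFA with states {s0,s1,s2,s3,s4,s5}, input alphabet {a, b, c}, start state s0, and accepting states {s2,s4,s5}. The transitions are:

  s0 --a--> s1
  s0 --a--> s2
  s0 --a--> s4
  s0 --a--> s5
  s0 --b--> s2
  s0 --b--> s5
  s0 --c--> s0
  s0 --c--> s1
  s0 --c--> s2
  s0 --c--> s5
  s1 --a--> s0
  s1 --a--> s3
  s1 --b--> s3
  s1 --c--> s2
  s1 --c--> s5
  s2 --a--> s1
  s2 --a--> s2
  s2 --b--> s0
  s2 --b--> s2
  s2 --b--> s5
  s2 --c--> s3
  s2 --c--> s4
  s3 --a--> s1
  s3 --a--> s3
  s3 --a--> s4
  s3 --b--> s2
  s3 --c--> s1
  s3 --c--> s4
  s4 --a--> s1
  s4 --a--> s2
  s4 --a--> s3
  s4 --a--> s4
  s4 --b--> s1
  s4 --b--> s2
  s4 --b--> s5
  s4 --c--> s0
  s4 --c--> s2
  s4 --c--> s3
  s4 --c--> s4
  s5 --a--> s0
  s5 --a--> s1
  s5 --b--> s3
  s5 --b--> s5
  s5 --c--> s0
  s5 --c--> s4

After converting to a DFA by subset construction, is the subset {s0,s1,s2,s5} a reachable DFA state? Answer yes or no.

yes

Start state of the DFA: {s0}.
{s0} --a--> {s1,s2,s4,s5}  [new]
{s0} --b--> {s2,s5}  [new]
{s0} --c--> {s0,s1,s2,s5}  [new]
{s1,s2,s4,s5} --a--> {s0,s1,s2,s3,s4}  [new]
{s1,s2,s4,s5} --b--> {s0,s1,s2,s3,s5}  [new]
{s1,s2,s4,s5} --c--> {s0,s2,s3,s4,s5}  [new]
{s2,s5} --a--> {s0,s1,s2}  [new]
{s2,s5} --b--> {s0,s2,s3,s5}  [new]
{s2,s5} --c--> {s0,s3,s4}  [new]
{s0,s1,s2,s5} --a--> {s0,s1,s2,s3,s4,s5}  [new]
{s0,s1,s2,s5} --b--> {s0,s2,s3,s5}  [seen]
{s0,s1,s2,s5} --c--> {s0,s1,s2,s3,s4,s5}  [seen]
{s0,s1,s2,s3,s4} --a--> {s0,s1,s2,s3,s4,s5}  [seen]
{s0,s1,s2,s3,s4} --b--> {s0,s1,s2,s3,s5}  [seen]
{s0,s1,s2,s3,s4} --c--> {s0,s1,s2,s3,s4,s5}  [seen]
{s0,s1,s2,s3,s5} --a--> {s0,s1,s2,s3,s4,s5}  [seen]
{s0,s1,s2,s3,s5} --b--> {s0,s2,s3,s5}  [seen]
{s0,s1,s2,s3,s5} --c--> {s0,s1,s2,s3,s4,s5}  [seen]
{s0,s2,s3,s4,s5} --a--> {s0,s1,s2,s3,s4,s5}  [seen]
{s0,s2,s3,s4,s5} --b--> {s0,s1,s2,s3,s5}  [seen]
{s0,s2,s3,s4,s5} --c--> {s0,s1,s2,s3,s4,s5}  [seen]
{s0,s1,s2} --a--> {s0,s1,s2,s3,s4,s5}  [seen]
{s0,s1,s2} --b--> {s0,s2,s3,s5}  [seen]
{s0,s1,s2} --c--> {s0,s1,s2,s3,s4,s5}  [seen]
{s0,s2,s3,s5} --a--> {s0,s1,s2,s3,s4,s5}  [seen]
{s0,s2,s3,s5} --b--> {s0,s2,s3,s5}  [seen]
{s0,s2,s3,s5} --c--> {s0,s1,s2,s3,s4,s5}  [seen]
{s0,s3,s4} --a--> {s1,s2,s3,s4,s5}  [new]
{s0,s3,s4} --b--> {s1,s2,s5}  [new]
{s0,s3,s4} --c--> {s0,s1,s2,s3,s4,s5}  [seen]
{s0,s1,s2,s3,s4,s5} --a--> {s0,s1,s2,s3,s4,s5}  [seen]
{s0,s1,s2,s3,s4,s5} --b--> {s0,s1,s2,s3,s5}  [seen]
{s0,s1,s2,s3,s4,s5} --c--> {s0,s1,s2,s3,s4,s5}  [seen]
{s1,s2,s3,s4,s5} --a--> {s0,s1,s2,s3,s4}  [seen]
{s1,s2,s3,s4,s5} --b--> {s0,s1,s2,s3,s5}  [seen]
{s1,s2,s3,s4,s5} --c--> {s0,s1,s2,s3,s4,s5}  [seen]
{s1,s2,s5} --a--> {s0,s1,s2,s3}  [new]
{s1,s2,s5} --b--> {s0,s2,s3,s5}  [seen]
{s1,s2,s5} --c--> {s0,s2,s3,s4,s5}  [seen]
{s0,s1,s2,s3} --a--> {s0,s1,s2,s3,s4,s5}  [seen]
{s0,s1,s2,s3} --b--> {s0,s2,s3,s5}  [seen]
{s0,s1,s2,s3} --c--> {s0,s1,s2,s3,s4,s5}  [seen]
Reachable DFA states: {s0}, {s1,s2,s4,s5}, {s2,s5}, {s0,s1,s2,s5}, {s0,s1,s2,s3,s4}, {s0,s1,s2,s3,s5}, {s0,s2,s3,s4,s5}, {s0,s1,s2}, {s0,s2,s3,s5}, {s0,s3,s4}, {s0,s1,s2,s3,s4,s5}, {s1,s2,s3,s4,s5}, {s1,s2,s5}, {s0,s1,s2,s3}.
{s0,s1,s2,s5} is among them.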